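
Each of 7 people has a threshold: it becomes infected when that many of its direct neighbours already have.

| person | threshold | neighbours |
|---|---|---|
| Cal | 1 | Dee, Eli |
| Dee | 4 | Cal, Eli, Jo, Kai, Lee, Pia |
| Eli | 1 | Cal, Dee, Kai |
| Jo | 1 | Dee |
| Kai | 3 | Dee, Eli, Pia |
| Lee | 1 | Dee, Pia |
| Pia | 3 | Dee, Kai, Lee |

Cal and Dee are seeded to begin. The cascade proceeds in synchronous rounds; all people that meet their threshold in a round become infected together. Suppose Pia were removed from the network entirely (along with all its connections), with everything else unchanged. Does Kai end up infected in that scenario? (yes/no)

With Pia removed:
Round 1 — Cal, Dee become infected (initial).
Round 2 — checking thresholds:
  Eli: 2 of 3 neighbours ≥ 1, becomes infected.
  Jo: 1 of 1 neighbours ≥ 1, becomes infected.
  Kai: 1 of 2 neighbours < 3, holds.
  Lee: 1 of 1 neighbours ≥ 1, becomes infected.
Round 3 — no new infections; cascade stops.

no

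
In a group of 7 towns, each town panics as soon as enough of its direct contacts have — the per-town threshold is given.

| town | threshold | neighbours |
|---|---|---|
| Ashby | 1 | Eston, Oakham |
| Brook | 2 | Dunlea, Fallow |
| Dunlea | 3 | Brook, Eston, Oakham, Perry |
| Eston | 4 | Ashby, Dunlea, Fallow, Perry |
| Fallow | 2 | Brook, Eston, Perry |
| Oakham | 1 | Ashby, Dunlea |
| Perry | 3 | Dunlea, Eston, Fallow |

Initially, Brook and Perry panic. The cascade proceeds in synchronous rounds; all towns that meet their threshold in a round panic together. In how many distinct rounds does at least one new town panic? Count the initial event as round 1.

2

Round 1 — Brook, Perry panic (initial).
Round 2 — checking thresholds:
  Dunlea: 2 of 4 neighbours < 3, below threshold.
  Eston: 1 of 4 neighbours < 4, below threshold.
  Fallow: 2 of 3 neighbours ≥ 2, panics.
Round 3 — no new panics; cascade stops.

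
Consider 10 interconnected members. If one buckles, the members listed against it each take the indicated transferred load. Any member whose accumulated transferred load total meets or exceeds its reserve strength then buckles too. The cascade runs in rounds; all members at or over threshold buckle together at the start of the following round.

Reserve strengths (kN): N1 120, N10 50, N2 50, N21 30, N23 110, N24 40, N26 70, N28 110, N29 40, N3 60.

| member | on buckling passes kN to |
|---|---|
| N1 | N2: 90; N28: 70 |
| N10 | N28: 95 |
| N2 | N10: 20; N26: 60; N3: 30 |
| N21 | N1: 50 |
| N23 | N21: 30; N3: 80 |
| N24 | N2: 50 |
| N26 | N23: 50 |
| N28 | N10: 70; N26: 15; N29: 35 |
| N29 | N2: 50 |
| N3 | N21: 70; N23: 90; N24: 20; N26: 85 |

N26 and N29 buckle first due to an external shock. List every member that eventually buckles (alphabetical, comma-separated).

N2, N26, N29

Round 1 — N26, N29 buckle (initial).
  N2: +50 → 50 ≥ 50
  N23: +50 → 50 < 110
Round 2 — N2 buckles.
  N10: +20 → 20 < 50
  N3: +30 → 30 < 60
No further bucklings.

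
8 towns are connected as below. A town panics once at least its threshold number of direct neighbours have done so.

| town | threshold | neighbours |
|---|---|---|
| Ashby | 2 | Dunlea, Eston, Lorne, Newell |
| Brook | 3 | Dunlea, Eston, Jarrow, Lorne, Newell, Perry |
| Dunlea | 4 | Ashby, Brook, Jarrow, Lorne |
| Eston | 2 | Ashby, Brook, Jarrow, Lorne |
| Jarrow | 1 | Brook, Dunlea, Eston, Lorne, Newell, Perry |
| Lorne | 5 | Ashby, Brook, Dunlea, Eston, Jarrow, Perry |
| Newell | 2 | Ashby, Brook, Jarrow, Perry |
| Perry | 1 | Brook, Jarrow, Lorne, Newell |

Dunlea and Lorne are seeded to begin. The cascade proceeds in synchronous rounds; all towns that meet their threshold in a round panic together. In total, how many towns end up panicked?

Round 1 — Dunlea, Lorne panic (initial).
Round 2 — checking thresholds:
  Ashby: 2 of 4 neighbours ≥ 2, panics.
  Brook: 2 of 6 neighbours < 3, holds.
  Eston: 1 of 4 neighbours < 2, holds.
  Jarrow: 2 of 6 neighbours ≥ 1, panics.
  Perry: 1 of 4 neighbours ≥ 1, panics.
Round 3 — checking thresholds:
  Brook: 4 of 6 neighbours ≥ 3, panics.
  Eston: 3 of 4 neighbours ≥ 2, panics.
  Newell: 3 of 4 neighbours ≥ 2, panics.
Round 4 — no new panics; cascade stops.

8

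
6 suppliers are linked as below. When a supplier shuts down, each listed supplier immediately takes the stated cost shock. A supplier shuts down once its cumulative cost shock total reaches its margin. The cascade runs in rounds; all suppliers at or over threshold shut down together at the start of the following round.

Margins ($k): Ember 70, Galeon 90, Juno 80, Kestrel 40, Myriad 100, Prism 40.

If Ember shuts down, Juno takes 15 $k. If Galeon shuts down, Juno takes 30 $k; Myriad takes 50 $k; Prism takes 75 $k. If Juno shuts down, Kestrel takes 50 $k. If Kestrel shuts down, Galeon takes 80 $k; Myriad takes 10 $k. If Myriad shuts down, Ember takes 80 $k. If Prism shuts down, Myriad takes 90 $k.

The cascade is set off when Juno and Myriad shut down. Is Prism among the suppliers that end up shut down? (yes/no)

Round 1 — Juno, Myriad shut down (initial).
  Ember: +80 → 80 ≥ 70
  Kestrel: +50 → 50 ≥ 40
Round 2 — Ember, Kestrel shut down.
  Galeon: +80 → 80 < 90
No further shutdowns.

no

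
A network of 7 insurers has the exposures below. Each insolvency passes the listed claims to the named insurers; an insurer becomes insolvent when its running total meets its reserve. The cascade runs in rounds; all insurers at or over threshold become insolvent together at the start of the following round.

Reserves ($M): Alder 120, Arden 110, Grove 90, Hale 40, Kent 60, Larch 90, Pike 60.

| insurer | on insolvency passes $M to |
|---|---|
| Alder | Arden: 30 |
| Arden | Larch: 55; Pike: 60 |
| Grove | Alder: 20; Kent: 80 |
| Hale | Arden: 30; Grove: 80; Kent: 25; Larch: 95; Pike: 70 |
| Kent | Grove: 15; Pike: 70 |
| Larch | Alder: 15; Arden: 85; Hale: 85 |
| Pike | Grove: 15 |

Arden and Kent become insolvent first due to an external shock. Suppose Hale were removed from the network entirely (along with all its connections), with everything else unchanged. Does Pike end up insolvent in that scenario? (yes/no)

With Hale removed:
Round 1 — Arden, Kent become insolvent (initial).
  Grove: +15 → 15 < 90
  Larch: +55 → 55 < 90
  Pike: +60+70 → 130 ≥ 60
Round 2 — Pike becomes insolvent.
  Grove: +15 → 30 < 90
No further insolvencies.

yes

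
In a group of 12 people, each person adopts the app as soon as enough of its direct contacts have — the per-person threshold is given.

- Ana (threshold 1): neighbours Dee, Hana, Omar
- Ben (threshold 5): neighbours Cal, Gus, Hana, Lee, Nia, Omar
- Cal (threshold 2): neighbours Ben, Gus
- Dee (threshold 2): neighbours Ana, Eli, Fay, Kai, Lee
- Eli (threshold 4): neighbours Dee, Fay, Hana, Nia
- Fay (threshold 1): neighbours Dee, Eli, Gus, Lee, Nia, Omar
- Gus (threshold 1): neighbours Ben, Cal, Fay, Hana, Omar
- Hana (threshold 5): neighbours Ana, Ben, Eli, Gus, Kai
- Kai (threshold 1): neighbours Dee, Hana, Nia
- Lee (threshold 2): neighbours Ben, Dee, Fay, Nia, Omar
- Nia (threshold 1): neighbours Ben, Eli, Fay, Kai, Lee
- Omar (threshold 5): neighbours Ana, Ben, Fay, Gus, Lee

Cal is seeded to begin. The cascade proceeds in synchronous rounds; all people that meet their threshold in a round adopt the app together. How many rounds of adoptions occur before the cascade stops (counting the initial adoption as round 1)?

7

Round 1 — Cal adopts the app (initial).
Round 2 — checking thresholds:
  Ben: 1 of 6 neighbours < 5, holds.
  Gus: 1 of 5 neighbours ≥ 1, adopts the app.
Round 3 — checking thresholds:
  Ben: 2 of 6 neighbours < 5, holds.
  Fay: 1 of 6 neighbours ≥ 1, adopts the app.
  Hana: 1 of 5 neighbours < 5, holds.
  Omar: 1 of 5 neighbours < 5, holds.
Round 4 — checking thresholds:
  Ben: 2 of 6 neighbours < 5, holds.
  Dee: 1 of 5 neighbours < 2, holds.
  Eli: 1 of 4 neighbours < 4, holds.
  Hana: 1 of 5 neighbours < 5, holds.
  Lee: 1 of 5 neighbours < 2, holds.
  Nia: 1 of 5 neighbours ≥ 1, adopts the app.
  Omar: 2 of 5 neighbours < 5, holds.
Round 5 — checking thresholds:
  Ben: 3 of 6 neighbours < 5, holds.
  Dee: 1 of 5 neighbours < 2, holds.
  Eli: 2 of 4 neighbours < 4, holds.
  Hana: 1 of 5 neighbours < 5, holds.
  Kai: 1 of 3 neighbours ≥ 1, adopts the app.
  Lee: 2 of 5 neighbours ≥ 2, adopts the app.
  Omar: 2 of 5 neighbours < 5, holds.
Round 6 — checking thresholds:
  Ben: 4 of 6 neighbours < 5, holds.
  Dee: 3 of 5 neighbours ≥ 2, adopts the app.
  Eli: 2 of 4 neighbours < 4, holds.
  Hana: 2 of 5 neighbours < 5, holds.
  Omar: 3 of 5 neighbours < 5, holds.
Round 7 — checking thresholds:
  Ana: 1 of 3 neighbours ≥ 1, adopts the app.
  Ben: 4 of 6 neighbours < 5, holds.
  Eli: 3 of 4 neighbours < 4, holds.
  Hana: 2 of 5 neighbours < 5, holds.
  Omar: 3 of 5 neighbours < 5, holds.
Round 8 — no new adoptions; cascade stops.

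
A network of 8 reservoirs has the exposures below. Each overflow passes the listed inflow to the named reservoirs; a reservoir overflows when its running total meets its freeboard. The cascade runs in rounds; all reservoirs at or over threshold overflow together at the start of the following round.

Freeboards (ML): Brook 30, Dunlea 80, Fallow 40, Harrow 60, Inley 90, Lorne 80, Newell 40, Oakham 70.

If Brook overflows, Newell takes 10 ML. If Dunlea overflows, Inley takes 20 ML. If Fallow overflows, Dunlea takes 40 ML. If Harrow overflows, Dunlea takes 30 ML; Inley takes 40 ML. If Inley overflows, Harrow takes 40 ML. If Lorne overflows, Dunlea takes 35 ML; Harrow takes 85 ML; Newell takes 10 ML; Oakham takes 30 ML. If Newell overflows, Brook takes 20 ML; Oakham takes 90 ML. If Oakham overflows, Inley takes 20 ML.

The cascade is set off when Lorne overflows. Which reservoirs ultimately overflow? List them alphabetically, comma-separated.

Harrow, Lorne

Round 1 — Lorne overflows (initial).
  Dunlea: +35 → 35 < 80
  Harrow: +85 → 85 ≥ 60
  Newell: +10 → 10 < 40
  Oakham: +30 → 30 < 70
Round 2 — Harrow overflows.
  Dunlea: +30 → 65 < 80
  Inley: +40 → 40 < 90
No further overflows.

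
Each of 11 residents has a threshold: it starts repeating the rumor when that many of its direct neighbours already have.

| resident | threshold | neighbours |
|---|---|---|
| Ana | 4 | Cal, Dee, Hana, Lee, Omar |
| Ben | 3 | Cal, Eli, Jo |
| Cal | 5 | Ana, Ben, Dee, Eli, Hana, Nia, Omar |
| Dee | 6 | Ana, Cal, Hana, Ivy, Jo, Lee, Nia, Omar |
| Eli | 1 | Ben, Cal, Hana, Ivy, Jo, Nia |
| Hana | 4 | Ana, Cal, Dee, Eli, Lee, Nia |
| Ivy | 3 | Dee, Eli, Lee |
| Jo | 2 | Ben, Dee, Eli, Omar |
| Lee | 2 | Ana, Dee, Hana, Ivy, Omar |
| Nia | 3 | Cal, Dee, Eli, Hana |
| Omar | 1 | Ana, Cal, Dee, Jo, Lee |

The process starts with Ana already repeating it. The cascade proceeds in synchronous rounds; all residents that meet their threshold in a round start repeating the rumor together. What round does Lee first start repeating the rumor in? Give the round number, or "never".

3

Round 1 — Ana starts repeating the rumor (initial).
Round 2 — checking thresholds:
  Cal: 1 of 7 neighbours < 5, not yet.
  Dee: 1 of 8 neighbours < 6, not yet.
  Hana: 1 of 6 neighbours < 4, not yet.
  Lee: 1 of 5 neighbours < 2, not yet.
  Omar: 1 of 5 neighbours ≥ 1, starts repeating the rumor.
Round 3 — checking thresholds:
  Cal: 2 of 7 neighbours < 5, not yet.
  Dee: 2 of 8 neighbours < 6, not yet.
  Hana: 1 of 6 neighbours < 4, not yet.
  Jo: 1 of 4 neighbours < 2, not yet.
  Lee: 2 of 5 neighbours ≥ 2, starts repeating the rumor.
Round 4 — no new spreads; cascade stops.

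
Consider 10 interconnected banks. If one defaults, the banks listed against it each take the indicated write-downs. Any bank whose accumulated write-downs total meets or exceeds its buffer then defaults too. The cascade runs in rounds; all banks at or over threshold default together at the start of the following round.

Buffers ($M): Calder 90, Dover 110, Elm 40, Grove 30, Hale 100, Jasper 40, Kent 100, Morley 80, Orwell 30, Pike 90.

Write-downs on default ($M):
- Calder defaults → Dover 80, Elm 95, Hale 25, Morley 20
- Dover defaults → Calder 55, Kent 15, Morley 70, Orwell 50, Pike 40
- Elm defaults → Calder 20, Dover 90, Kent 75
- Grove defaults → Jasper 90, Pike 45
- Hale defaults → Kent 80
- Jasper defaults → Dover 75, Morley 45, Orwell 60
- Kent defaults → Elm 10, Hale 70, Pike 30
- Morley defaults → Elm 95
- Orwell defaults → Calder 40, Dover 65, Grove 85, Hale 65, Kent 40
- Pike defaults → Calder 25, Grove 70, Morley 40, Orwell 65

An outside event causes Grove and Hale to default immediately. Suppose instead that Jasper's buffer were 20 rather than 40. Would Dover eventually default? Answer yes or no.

With Jasper's buffer at 20:
Round 1 — Grove, Hale default (initial).
  Jasper: +90 → 90 ≥ 20
  Kent: +80 → 80 < 100
  Pike: +45 → 45 < 90
Round 2 — Jasper defaults.
  Dover: +75 → 75 < 110
  Morley: +45 → 45 < 80
  Orwell: +60 → 60 ≥ 30
Round 3 — Orwell defaults.
  Calder: +40 → 40 < 90
  Dover: +65 → 140 ≥ 110
  Kent: +40 → 120 ≥ 100
Round 4 — Dover, Kent default.
  Calder: +55 → 95 ≥ 90
  Elm: +10 → 10 < 40
  Morley: +70 → 115 ≥ 80
  Pike: +40+30 → 115 ≥ 90
Round 5 — Calder, Morley, Pike default.
  Elm: +95+95 → 200 ≥ 40
Round 6 — Elm defaults.
No further defaults.

yes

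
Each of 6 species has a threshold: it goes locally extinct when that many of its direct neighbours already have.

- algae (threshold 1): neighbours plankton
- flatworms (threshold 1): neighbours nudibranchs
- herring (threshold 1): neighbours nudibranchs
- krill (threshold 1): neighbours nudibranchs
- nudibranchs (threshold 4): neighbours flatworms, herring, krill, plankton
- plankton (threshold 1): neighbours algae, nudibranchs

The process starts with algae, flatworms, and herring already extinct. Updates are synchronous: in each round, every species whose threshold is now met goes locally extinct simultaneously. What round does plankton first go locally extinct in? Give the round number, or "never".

2

Round 1 — algae, flatworms, herring go locally extinct (initial).
Round 2 — checking thresholds:
  nudibranchs: 2 of 4 neighbours < 4, below threshold.
  plankton: 1 of 2 neighbours ≥ 1, goes locally extinct.
Round 3 — no new extinctions; cascade stops.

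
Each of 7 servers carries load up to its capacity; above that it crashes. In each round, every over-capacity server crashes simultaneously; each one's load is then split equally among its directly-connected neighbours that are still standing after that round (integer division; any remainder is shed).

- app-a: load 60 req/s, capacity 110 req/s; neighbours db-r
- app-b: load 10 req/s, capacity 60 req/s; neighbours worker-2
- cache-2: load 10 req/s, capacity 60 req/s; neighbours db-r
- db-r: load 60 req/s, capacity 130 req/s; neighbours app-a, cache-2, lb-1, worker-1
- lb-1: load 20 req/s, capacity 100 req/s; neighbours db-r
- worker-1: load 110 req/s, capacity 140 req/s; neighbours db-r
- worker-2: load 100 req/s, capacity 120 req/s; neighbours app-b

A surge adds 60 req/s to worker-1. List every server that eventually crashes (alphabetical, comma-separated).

Round 1 — worker-1 at 170 > 140. worker-1 crashes.
  worker-1 sheds 170 req/s to db-r: 170 each.
    db-r: 60+170 = 230 > 130
Round 2 — db-r crashes.
  db-r sheds 230 req/s to app-a, cache-2, lb-1: 76 each (2 lost).
    app-a: 60+76 = 136 > 110
    cache-2: 10+76 = 86 > 60
    lb-1: 20+76 = 96 ≤ 100
Round 3 — app-a, cache-2 crash.
  app-a sheds 136 req/s: no online neighbours, lost.
  cache-2 sheds 86 req/s: no online neighbours, lost.
No further crashes.

app-a, cache-2, db-r, worker-1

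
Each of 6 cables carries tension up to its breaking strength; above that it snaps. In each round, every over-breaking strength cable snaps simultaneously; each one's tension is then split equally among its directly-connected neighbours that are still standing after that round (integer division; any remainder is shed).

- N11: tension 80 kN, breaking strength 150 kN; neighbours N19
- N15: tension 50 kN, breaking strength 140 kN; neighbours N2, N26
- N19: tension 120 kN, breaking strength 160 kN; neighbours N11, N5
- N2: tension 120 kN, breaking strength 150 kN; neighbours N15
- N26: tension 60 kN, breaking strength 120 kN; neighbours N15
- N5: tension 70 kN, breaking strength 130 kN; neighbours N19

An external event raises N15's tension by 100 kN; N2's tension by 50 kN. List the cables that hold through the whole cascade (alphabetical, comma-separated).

N11, N19, N5

Round 1 — N15 at 150 > 140; N2 at 170 > 150. N15, N2 snap.
  N15 sheds 150 kN to N26: 150 each.
    N26: 60+150 = 210 > 120
  N2 sheds 170 kN: no online neighbours, lost.
Round 2 — N26 snaps.
  N26 sheds 210 kN: no online neighbours, lost.
No further breaks.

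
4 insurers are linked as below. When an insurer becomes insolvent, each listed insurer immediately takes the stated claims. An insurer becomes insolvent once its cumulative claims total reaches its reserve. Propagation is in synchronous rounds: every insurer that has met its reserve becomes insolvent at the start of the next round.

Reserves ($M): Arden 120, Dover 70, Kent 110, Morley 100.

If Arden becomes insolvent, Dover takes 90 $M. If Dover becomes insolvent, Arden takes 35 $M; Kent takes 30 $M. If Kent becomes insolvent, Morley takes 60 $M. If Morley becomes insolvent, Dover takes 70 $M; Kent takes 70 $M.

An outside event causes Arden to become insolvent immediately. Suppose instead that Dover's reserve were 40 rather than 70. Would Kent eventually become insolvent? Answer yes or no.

With Dover's reserve at 40:
Round 1 — Arden becomes insolvent (initial).
  Dover: +90 → 90 ≥ 40
Round 2 — Dover becomes insolvent.
  Kent: +30 → 30 < 110
No further insolvencies.

no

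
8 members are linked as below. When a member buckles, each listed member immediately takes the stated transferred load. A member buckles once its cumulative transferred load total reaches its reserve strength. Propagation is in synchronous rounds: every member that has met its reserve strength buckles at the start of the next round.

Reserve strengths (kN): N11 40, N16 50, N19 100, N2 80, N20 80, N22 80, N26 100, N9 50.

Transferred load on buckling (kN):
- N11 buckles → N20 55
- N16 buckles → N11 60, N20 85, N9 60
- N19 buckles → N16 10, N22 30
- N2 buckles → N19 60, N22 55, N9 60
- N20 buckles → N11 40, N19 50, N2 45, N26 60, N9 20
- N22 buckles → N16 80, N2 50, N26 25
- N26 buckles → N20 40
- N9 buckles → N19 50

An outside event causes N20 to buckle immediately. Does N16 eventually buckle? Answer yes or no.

Round 1 — N20 buckles (initial).
  N11: +40 → 40 ≥ 40
  N19: +50 → 50 < 100
  N2: +45 → 45 < 80
  N26: +60 → 60 < 100
  N9: +20 → 20 < 50
Round 2 — N11 buckles.
No further bucklings.

no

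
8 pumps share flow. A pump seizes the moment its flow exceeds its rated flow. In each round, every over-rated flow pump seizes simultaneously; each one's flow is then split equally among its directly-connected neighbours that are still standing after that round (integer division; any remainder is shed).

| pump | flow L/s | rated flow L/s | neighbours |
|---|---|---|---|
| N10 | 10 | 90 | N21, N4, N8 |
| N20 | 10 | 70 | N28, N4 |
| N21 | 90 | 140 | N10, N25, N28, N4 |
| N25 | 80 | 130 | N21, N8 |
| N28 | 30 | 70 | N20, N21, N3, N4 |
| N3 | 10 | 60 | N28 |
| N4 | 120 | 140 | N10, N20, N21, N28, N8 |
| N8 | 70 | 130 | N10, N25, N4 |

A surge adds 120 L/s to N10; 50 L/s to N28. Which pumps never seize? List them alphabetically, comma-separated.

Round 1 — N10 at 130 > 90; N28 at 80 > 70. N10, N28 seize.
  N10 sheds 130 L/s to N21, N4, N8: 43 each (1 lost).
    N21: 90+43 = 133 ≤ 140
    N4: 120+43 = 163 > 140
    N8: 70+43 = 113 ≤ 130
  N28 sheds 80 L/s to N20, N21, N3, N4: 20 each.
    N20: 10+20 = 30 ≤ 70
    N21: 133+20 = 153 > 140
    N3: 10+20 = 30 ≤ 60
    N4: 163+20 = 183 > 140
Round 2 — N21, N4 seize.
  N21 sheds 153 L/s to N25: 153 each.
    N25: 80+153 = 233 > 130
  N4 sheds 183 L/s to N20, N8: 91 each (1 lost).
    N20: 30+91 = 121 > 70
    N8: 113+91 = 204 > 130
Round 3 — N20, N25, N8 seize.
  N20 sheds 121 L/s: no online neighbours, lost.
  N25 sheds 233 L/s: no online neighbours, lost.
  N8 sheds 204 L/s: no online neighbours, lost.
No further seizures.

N3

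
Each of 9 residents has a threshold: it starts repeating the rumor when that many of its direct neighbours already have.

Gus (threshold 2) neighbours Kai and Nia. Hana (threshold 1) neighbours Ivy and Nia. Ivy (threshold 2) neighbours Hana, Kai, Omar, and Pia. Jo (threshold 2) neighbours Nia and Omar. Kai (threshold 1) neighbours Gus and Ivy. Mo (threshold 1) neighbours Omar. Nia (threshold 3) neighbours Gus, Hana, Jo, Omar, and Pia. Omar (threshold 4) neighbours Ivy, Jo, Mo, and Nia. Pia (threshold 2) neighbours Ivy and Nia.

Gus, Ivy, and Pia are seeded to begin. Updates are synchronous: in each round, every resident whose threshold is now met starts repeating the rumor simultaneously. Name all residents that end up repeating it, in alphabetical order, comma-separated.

Round 1 — Gus, Ivy, Pia start repeating the rumor (initial).
Round 2 — checking thresholds:
  Hana: 1 of 2 neighbours ≥ 1, starts repeating the rumor.
  Kai: 2 of 2 neighbours ≥ 1, starts repeating the rumor.
  Nia: 2 of 5 neighbours < 3, holds.
  Omar: 1 of 4 neighbours < 4, holds.
Round 3 — checking thresholds:
  Nia: 3 of 5 neighbours ≥ 3, starts repeating the rumor.
  Omar: 1 of 4 neighbours < 4, holds.
Round 4 — no new spreads; cascade stops.

Gus, Hana, Ivy, Kai, Nia, Pia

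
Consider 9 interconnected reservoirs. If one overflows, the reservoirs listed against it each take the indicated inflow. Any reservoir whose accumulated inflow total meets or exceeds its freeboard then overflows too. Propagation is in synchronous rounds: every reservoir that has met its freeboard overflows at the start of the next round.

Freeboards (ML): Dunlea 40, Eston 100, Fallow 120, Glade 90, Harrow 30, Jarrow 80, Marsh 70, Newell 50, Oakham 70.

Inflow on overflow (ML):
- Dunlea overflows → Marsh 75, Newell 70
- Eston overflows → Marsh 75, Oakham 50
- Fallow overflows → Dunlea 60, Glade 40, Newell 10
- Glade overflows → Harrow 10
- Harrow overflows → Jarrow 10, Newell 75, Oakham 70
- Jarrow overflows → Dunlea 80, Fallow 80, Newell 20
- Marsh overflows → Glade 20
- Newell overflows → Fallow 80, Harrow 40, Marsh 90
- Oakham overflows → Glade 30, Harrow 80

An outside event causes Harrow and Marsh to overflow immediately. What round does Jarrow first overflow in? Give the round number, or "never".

Round 1 — Harrow, Marsh overflow (initial).
  Glade: +20 → 20 < 90
  Jarrow: +10 → 10 < 80
  Newell: +75 → 75 ≥ 50
  Oakham: +70 → 70 ≥ 70
Round 2 — Newell, Oakham overflow.
  Fallow: +80 → 80 < 120
  Glade: +30 → 50 < 90
No further overflows.

never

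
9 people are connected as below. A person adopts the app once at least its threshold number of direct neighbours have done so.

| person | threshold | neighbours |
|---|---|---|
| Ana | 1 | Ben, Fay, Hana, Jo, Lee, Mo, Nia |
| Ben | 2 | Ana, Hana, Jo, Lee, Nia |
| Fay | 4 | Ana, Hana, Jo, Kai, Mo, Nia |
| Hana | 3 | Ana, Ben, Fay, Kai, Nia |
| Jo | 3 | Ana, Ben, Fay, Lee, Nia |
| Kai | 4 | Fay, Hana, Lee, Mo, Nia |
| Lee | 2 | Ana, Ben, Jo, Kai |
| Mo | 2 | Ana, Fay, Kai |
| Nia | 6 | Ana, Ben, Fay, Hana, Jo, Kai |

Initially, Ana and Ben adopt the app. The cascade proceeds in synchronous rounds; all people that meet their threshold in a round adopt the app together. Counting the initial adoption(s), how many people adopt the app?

4

Round 1 — Ana, Ben adopt the app (initial).
Round 2 — checking thresholds:
  Fay: 1 of 6 neighbours < 4, below threshold.
  Hana: 2 of 5 neighbours < 3, below threshold.
  Jo: 2 of 5 neighbours < 3, below threshold.
  Lee: 2 of 4 neighbours ≥ 2, adopts the app.
  Mo: 1 of 3 neighbours < 2, below threshold.
  Nia: 2 of 6 neighbours < 6, below threshold.
Round 3 — checking thresholds:
  Fay: 1 of 6 neighbours < 4, below threshold.
  Hana: 2 of 5 neighbours < 3, below threshold.
  Jo: 3 of 5 neighbours ≥ 3, adopts the app.
  Kai: 1 of 5 neighbours < 4, below threshold.
  Mo: 1 of 3 neighbours < 2, below threshold.
  Nia: 2 of 6 neighbours < 6, below threshold.
Round 4 — no new adoptions; cascade stops.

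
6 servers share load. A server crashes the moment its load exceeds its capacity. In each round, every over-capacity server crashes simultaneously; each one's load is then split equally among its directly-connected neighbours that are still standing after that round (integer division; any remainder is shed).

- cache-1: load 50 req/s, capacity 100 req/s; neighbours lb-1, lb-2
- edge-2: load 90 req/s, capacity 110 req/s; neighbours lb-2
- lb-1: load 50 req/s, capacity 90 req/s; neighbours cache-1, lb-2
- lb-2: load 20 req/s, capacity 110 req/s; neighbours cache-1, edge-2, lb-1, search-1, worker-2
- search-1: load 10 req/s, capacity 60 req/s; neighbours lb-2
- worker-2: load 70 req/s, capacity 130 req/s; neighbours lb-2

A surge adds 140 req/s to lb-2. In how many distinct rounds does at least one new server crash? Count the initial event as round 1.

Round 1 — lb-2 at 160 > 110. lb-2 crashes.
  lb-2 sheds 160 req/s to cache-1, edge-2, lb-1, search-1, worker-2: 32 each.
    cache-1: 50+32 = 82 ≤ 100
    edge-2: 90+32 = 122 > 110
    lb-1: 50+32 = 82 ≤ 90
    search-1: 10+32 = 42 ≤ 60
    worker-2: 70+32 = 102 ≤ 130
Round 2 — edge-2 crashes.
  edge-2 sheds 122 req/s: no online neighbours, lost.
No further crashes.

2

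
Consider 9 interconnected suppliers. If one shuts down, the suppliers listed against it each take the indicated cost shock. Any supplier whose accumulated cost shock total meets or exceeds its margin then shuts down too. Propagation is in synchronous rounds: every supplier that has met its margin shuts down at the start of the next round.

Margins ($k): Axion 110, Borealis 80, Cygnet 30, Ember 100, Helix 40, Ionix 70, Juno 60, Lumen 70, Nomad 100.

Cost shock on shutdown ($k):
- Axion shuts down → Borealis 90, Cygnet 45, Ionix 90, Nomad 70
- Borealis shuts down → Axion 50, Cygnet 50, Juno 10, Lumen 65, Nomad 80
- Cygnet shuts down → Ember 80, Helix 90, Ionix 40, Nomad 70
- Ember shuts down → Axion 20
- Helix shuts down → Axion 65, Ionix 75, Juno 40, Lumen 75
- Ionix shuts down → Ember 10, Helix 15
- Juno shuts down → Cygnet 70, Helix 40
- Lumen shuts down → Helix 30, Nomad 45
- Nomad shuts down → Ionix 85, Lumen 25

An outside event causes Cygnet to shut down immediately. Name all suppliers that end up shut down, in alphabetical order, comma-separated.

Cygnet, Helix, Ionix, Lumen, Nomad

Round 1 — Cygnet shuts down (initial).
  Ember: +80 → 80 < 100
  Helix: +90 → 90 ≥ 40
  Ionix: +40 → 40 < 70
  Nomad: +70 → 70 < 100
Round 2 — Helix shuts down.
  Axion: +65 → 65 < 110
  Ionix: +75 → 115 ≥ 70
  Juno: +40 → 40 < 60
  Lumen: +75 → 75 ≥ 70
Round 3 — Ionix, Lumen shut down.
  Ember: +10 → 90 < 100
  Nomad: +45 → 115 ≥ 100
Round 4 — Nomad shuts down.
No further shutdowns.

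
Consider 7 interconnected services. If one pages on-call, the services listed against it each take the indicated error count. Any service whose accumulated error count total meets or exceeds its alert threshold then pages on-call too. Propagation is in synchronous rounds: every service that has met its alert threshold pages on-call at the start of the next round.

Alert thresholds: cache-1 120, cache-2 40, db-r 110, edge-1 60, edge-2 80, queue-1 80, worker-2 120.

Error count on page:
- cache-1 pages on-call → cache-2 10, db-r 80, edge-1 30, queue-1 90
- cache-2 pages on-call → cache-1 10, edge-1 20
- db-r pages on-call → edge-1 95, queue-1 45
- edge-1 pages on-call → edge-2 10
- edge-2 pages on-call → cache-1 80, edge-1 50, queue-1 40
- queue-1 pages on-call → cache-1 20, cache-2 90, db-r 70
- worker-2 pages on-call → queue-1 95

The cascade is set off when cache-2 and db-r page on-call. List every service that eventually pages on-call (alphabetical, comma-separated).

cache-2, db-r, edge-1

Round 1 — cache-2, db-r page on-call (initial).
  cache-1: +10 → 10 < 120
  edge-1: +20+95 → 115 ≥ 60
  queue-1: +45 → 45 < 80
Round 2 — edge-1 pages on-call.
  edge-2: +10 → 10 < 80
No further pages.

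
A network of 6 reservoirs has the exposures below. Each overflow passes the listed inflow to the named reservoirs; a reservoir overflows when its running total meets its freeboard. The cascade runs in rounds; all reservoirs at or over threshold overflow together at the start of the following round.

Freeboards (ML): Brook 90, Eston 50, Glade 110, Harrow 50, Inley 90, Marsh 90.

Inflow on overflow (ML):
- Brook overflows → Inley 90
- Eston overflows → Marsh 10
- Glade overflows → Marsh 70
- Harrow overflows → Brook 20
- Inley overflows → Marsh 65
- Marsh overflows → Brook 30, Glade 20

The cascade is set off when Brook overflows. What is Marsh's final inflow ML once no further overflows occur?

65

Round 1 — Brook overflows (initial).
  Inley: +90 → 90 ≥ 90
Round 2 — Inley overflows.
  Marsh: +65 → 65 < 90
No further overflows.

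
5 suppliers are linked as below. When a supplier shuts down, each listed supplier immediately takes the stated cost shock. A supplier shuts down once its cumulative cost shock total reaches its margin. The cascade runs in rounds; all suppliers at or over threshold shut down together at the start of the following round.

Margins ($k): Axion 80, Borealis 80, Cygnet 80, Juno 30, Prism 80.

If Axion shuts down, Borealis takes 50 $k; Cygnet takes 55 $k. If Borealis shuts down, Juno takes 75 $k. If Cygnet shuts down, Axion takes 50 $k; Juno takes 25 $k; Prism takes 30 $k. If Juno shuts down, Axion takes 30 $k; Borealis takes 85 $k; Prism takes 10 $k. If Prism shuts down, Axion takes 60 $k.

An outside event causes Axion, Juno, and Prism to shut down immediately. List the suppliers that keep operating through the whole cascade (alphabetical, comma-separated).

Round 1 — Axion, Juno, Prism shut down (initial).
  Borealis: +50+85 → 135 ≥ 80
  Cygnet: +55 → 55 < 80
Round 2 — Borealis shuts down.
No further shutdowns.

Cygnet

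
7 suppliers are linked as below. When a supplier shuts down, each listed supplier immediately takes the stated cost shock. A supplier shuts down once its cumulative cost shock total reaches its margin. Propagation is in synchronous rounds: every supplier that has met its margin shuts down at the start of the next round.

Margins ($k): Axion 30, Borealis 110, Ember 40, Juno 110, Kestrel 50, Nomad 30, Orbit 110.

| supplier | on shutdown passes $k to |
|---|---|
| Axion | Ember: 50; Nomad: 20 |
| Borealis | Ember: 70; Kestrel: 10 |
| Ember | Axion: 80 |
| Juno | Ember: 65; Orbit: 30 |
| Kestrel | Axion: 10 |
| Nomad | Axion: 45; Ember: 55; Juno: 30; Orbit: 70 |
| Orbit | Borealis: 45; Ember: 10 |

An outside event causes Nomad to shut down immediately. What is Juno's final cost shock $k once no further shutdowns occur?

30

Round 1 — Nomad shuts down (initial).
  Axion: +45 → 45 ≥ 30
  Ember: +55 → 55 ≥ 40
  Juno: +30 → 30 < 110
  Orbit: +70 → 70 < 110
Round 2 — Axion, Ember shut down.
No further shutdowns.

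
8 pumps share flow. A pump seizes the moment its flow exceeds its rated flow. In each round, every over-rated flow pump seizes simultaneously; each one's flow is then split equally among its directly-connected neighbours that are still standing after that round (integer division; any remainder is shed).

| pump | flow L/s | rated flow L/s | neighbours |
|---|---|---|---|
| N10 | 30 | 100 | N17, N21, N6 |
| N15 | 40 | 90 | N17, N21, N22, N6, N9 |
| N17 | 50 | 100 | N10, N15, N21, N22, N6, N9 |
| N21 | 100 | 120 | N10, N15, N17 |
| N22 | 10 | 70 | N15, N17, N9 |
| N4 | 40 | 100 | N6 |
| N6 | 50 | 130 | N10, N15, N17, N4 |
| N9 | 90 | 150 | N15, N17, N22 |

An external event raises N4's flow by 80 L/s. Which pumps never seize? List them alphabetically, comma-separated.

Round 1 — N4 at 120 > 100. N4 seizes.
  N4 sheds 120 L/s to N6: 120 each.
    N6: 50+120 = 170 > 130
Round 2 — N6 seizes.
  N6 sheds 170 L/s to N10, N15, N17: 56 each (2 lost).
    N10: 30+56 = 86 ≤ 100
    N15: 40+56 = 96 > 90
    N17: 50+56 = 106 > 100
Round 3 — N15, N17 seize.
  N15 sheds 96 L/s to N21, N22, N9: 32 each.
    N21: 100+32 = 132 > 120
    N22: 10+32 = 42 ≤ 70
    N9: 90+32 = 122 ≤ 150
  N17 sheds 106 L/s to N10, N21, N22, N9: 26 each (2 lost).
    N10: 86+26 = 112 > 100
    N21: 132+26 = 158 > 120
    N22: 42+26 = 68 ≤ 70
    N9: 122+26 = 148 ≤ 150
Round 4 — N10, N21 seize.
  N10 sheds 112 L/s: no online neighbours, lost.
  N21 sheds 158 L/s: no online neighbours, lost.
No further seizures.

N22, N9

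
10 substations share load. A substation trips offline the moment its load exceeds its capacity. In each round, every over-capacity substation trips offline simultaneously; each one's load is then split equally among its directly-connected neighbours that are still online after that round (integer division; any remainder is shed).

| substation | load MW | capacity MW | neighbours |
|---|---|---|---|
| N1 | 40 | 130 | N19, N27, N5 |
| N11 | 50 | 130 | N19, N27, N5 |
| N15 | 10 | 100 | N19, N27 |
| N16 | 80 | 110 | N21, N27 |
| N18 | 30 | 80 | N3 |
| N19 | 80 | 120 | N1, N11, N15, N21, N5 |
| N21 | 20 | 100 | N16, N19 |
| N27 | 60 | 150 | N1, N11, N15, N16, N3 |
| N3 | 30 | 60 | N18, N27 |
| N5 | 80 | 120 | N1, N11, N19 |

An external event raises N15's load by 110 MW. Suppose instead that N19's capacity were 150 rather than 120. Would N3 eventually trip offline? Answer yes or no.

no

With N19's capacity at 150:
Round 1 — N15 at 120 > 100. N15 trips offline.
  N15 sheds 120 MW to N19, N27: 60 each.
    N19: 80+60 = 140 ≤ 150
    N27: 60+60 = 120 ≤ 150
No further trips.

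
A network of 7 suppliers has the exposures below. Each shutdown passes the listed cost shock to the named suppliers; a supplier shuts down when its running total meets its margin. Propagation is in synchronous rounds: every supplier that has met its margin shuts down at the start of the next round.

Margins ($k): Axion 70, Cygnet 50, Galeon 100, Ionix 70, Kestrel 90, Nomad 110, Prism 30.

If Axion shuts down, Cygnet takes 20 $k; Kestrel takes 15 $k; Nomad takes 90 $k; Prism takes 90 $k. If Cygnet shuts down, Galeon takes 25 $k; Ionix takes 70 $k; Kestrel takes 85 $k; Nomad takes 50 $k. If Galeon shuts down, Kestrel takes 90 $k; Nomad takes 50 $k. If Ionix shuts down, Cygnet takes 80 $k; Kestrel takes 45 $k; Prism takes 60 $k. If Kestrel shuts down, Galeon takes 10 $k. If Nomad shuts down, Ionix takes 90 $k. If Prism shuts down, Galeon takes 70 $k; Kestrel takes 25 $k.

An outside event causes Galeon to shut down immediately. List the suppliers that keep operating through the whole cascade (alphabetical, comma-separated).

Axion, Cygnet, Ionix, Nomad, Prism

Round 1 — Galeon shuts down (initial).
  Kestrel: +90 → 90 ≥ 90
  Nomad: +50 → 50 < 110
Round 2 — Kestrel shuts down.
No further shutdowns.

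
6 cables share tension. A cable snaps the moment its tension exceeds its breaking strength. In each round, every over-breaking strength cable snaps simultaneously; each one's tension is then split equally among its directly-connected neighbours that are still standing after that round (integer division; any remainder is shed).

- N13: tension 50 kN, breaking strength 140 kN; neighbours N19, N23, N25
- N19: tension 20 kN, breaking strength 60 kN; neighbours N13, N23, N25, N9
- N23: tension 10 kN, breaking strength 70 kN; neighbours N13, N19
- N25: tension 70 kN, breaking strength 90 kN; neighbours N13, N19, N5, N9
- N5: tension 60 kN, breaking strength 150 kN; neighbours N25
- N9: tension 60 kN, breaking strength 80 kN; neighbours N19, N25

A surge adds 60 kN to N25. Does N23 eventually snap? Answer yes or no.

yes

Round 1 — N25 at 130 > 90. N25 snaps.
  N25 sheds 130 kN to N13, N19, N5, N9: 32 each (2 lost).
    N13: 50+32 = 82 ≤ 140
    N19: 20+32 = 52 ≤ 60
    N5: 60+32 = 92 ≤ 150
    N9: 60+32 = 92 > 80
Round 2 — N9 snaps.
  N9 sheds 92 kN to N19: 92 each.
    N19: 52+92 = 144 > 60
Round 3 — N19 snaps.
  N19 sheds 144 kN to N13, N23: 72 each.
    N13: 82+72 = 154 > 140
    N23: 10+72 = 82 > 70
Round 4 — N13, N23 snap.
  N13 sheds 154 kN: no online neighbours, lost.
  N23 sheds 82 kN: no online neighbours, lost.
No further breaks.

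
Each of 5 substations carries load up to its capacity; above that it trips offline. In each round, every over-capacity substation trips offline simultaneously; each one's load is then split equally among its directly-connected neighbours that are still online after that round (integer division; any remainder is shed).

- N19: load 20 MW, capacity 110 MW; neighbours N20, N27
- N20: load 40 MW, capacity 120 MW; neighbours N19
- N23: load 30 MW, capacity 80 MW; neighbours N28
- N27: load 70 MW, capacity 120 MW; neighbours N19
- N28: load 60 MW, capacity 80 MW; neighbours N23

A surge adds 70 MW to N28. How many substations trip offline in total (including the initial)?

2

Round 1 — N28 at 130 > 80. N28 trips offline.
  N28 sheds 130 MW to N23: 130 each.
    N23: 30+130 = 160 > 80
Round 2 — N23 trips offline.
  N23 sheds 160 MW: no online neighbours, lost.
No further trips.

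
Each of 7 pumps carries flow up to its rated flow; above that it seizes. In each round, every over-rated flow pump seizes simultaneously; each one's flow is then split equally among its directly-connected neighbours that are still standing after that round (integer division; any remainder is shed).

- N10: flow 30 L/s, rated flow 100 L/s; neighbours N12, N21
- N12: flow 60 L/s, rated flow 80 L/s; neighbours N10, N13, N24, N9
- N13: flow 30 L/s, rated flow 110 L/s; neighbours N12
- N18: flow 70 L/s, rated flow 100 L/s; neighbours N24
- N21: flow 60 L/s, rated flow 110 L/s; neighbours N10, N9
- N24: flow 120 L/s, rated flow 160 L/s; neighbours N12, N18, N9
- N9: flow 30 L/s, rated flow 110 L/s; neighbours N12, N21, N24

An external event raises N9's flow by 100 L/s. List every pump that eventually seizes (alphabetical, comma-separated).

Round 1 — N9 at 130 > 110. N9 seizes.
  N9 sheds 130 L/s to N12, N21, N24: 43 each (1 lost).
    N12: 60+43 = 103 > 80
    N21: 60+43 = 103 ≤ 110
    N24: 120+43 = 163 > 160
Round 2 — N12, N24 seize.
  N12 sheds 103 L/s to N10, N13: 51 each (1 lost).
    N10: 30+51 = 81 ≤ 100
    N13: 30+51 = 81 ≤ 110
  N24 sheds 163 L/s to N18: 163 each.
    N18: 70+163 = 233 > 100
Round 3 — N18 seizes.
  N18 sheds 233 L/s: no online neighbours, lost.
No further seizures.

N12, N18, N24, N9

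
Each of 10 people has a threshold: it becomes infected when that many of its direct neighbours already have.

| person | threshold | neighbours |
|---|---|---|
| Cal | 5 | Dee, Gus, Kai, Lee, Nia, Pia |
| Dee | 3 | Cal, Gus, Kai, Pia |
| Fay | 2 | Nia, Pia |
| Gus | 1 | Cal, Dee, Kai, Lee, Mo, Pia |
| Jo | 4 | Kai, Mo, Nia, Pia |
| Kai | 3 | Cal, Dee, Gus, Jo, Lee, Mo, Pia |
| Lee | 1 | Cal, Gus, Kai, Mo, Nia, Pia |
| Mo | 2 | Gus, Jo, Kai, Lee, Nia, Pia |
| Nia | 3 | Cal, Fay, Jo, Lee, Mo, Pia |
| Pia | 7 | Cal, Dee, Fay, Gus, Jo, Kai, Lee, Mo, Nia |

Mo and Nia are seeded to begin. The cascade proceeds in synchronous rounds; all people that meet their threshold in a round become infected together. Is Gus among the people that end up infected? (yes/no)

yes

Round 1 — Mo, Nia become infected (initial).
Round 2 — checking thresholds:
  Cal: 1 of 6 neighbours < 5, not yet.
  Fay: 1 of 2 neighbours < 2, not yet.
  Gus: 1 of 6 neighbours ≥ 1, becomes infected.
  Jo: 2 of 4 neighbours < 4, not yet.
  Kai: 1 of 7 neighbours < 3, not yet.
  Lee: 2 of 6 neighbours ≥ 1, becomes infected.
  Pia: 2 of 9 neighbours < 7, not yet.
Round 3 — checking thresholds:
  Cal: 3 of 6 neighbours < 5, not yet.
  Dee: 1 of 4 neighbours < 3, not yet.
  Fay: 1 of 2 neighbours < 2, not yet.
  Jo: 2 of 4 neighbours < 4, not yet.
  Kai: 3 of 7 neighbours ≥ 3, becomes infected.
  Pia: 4 of 9 neighbours < 7, not yet.
Round 4 — no new infections; cascade stops.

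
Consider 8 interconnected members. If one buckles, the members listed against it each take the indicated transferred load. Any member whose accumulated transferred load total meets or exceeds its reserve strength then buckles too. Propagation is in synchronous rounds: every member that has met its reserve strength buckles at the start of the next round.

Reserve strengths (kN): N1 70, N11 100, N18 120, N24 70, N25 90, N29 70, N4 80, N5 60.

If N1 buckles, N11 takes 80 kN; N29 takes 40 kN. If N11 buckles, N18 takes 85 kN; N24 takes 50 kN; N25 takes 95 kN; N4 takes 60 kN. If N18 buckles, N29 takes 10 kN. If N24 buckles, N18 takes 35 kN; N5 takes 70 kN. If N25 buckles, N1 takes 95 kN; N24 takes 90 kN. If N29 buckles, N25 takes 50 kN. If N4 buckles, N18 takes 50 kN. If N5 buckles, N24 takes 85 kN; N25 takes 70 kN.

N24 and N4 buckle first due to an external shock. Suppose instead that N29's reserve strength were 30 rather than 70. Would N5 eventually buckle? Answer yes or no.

With N29's reserve strength at 30:
Round 1 — N24, N4 buckle (initial).
  N18: +35+50 → 85 < 120
  N5: +70 → 70 ≥ 60
Round 2 — N5 buckles.
  N25: +70 → 70 < 90
No further bucklings.

yes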